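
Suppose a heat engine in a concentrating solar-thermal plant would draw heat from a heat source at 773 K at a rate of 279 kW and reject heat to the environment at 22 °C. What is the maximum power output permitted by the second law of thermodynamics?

Ẇ_max ≈ 172.5 kW

T_C = 22 °C → 22 + 273.15 = 295.15 K.
The second-law ceiling is the Carnot efficiency, η_max = 1 − T_C/T_H = 1 − 295.15/773.00 = 0.6182.
W_max = η_max · Q_H = 0.6182 × 279 = 172.5 kW.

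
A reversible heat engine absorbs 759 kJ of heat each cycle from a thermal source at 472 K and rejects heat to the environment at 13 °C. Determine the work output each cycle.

T_C = 13 °C → 13 + 273.15 = 286.15 K.
The Carnot efficiency is η = 1 − T_C/T_H = 1 − 286.15/472.00 = 0.3938.
W = η·Q_H = 0.3938 × 759 = 299 kJ.

W ≈ 299 kJ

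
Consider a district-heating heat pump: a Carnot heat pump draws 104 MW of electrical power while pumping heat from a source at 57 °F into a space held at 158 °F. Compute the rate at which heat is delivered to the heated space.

T_H = 158 °F → (158 − 32) × 5/9 = 70.00 °C = 343.15 K.
T_C = 57 °F → (57 − 32) × 5/9 = 13.89 °C = 287.04 K.
COP_HP = T_H/(T_H − T_C) = 343.15/56.11 = 6.1155.
Q_H = COP_HP · W = 6.1155 × 104 = 636 MW.

Q̇_H ≈ 636 MW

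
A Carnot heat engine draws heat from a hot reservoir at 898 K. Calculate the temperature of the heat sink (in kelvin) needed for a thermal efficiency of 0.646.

T_C ≈ 318 K

From η = 1 − T_C/T_H, T_C = T_H·(1 − η) = 898.00 × (1 − 0.646) = 318 K.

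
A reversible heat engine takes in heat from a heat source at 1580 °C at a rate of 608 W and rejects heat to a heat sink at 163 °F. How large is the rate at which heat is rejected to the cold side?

T_H = 1580 °C → 1580 + 273.15 = 1853.15 K.
T_C = 163 °F → (163 − 32) × 5/9 = 72.78 °C = 345.93 K.
For a reversible engine, η = 1 − T_C/T_H = 1 − 345.93/1853.15 = 0.8133.
For a reversible cycle Q_C/Q_H = T_C/T_H, so Q_C = 608 × 345.93/1853.15 = 113.5 W.

Q̇_C ≈ 113.5 W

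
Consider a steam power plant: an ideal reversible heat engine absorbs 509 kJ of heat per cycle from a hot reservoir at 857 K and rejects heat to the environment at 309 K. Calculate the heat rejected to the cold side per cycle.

Since the cycle is reversible, η = 1 − T_C/T_H = 1 − 309.00/857.00 = 0.6394.
For a reversible cycle Q_C/Q_H = T_C/T_H, so Q_C = 509 × 309.00/857.00 = 183.5 kJ.

Q_C ≈ 183.5 kJ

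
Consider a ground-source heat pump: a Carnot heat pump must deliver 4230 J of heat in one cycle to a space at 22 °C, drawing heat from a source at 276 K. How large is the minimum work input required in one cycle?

T_H = 22 °C → 22 + 273.15 = 295.15 K.
The Carnot heat-pump COP is COP_HP = T_H/(T_H − T_C) = 295.15/19.15 = 15.4125.
W = Q_H/COP_HP = 4230/15.4125 = 274 J.

W_in ≈ 274 J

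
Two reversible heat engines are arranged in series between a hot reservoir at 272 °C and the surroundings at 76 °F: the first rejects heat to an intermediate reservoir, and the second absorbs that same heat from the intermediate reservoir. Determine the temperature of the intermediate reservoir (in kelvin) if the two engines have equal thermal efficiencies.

T_m ≈ 403 K

T_H = 272 °C → 272 + 273.15 = 545.15 K.
T_C = 76 °F → (76 − 32) × 5/9 = 24.44 °C = 297.59 K.
Equal efficiencies require 1 − T_m/T_H = 1 − T_C/T_m, i.e. T_m/T_H = T_C/T_m, so T_m = √(T_H·T_C) = √(545.15 × 297.59) = 403 K.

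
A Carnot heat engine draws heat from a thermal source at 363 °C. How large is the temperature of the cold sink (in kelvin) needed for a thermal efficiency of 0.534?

T_H = 363 °C → 363 + 273.15 = 636.15 K.
From η = 1 − T_C/T_H, T_C = T_H·(1 − η) = 636.15 × (1 − 0.534) = 296 K.

T_C ≈ 296 K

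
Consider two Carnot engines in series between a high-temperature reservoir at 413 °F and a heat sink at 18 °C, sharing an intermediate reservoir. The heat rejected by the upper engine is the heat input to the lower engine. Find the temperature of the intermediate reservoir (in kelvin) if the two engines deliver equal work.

T_m ≈ 388.0 K

T_H = 413 °F → (413 − 32) × 5/9 = 211.67 °C = 484.82 K.
T_C = 18 °C → 18 + 273.15 = 291.15 K.
For reversible stages Q_m = Q_H·(T_m/T_H). Setting W₁ = Q_H(1 − T_m/T_H) equal to W₂ = Q_m(1 − T_C/T_m) = Q_H·(T_m − T_C)/T_H gives T_H − T_m = T_m − T_C, so T_m = (T_H + T_C)/2 = (484.82 + 291.15)/2 = 388.0 K.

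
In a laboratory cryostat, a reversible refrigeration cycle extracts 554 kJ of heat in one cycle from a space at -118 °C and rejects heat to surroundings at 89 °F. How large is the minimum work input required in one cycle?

W_in ≈ 534 kJ

T_H = 89 °F → (89 − 32) × 5/9 = 31.67 °C = 304.82 K.
T_C = -118 °C → -118 + 273.15 = 155.15 K.
The reversible coefficient of performance is COP_R = T_C/(T_H − T_C) = 155.15/149.67 = 1.0366.
W = Q_C/COP_R = 554/1.0366 = 534 kJ.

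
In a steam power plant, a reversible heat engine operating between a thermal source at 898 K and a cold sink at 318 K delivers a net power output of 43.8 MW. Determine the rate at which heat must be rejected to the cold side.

η_rev = 1 − T_C/T_H = 1 − 318.00/898.00 = 0.6459.
Since Q_C/Q_H = T_C/T_H and Q_H = W/η, Q_C = W·T_C/(T_H − T_C) = 43.8 × 318.00/580.00 = 24.0 MW.

Q̇_C ≈ 24.0 MW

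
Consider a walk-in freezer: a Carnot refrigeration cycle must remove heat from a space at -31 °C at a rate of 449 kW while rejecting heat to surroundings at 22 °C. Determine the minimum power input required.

Ẇ_in ≈ 98.3 kW

T_H = 22 °C → 22 + 273.15 = 295.15 K.
T_C = -31 °C → -31 + 273.15 = 242.15 K.
The reversible coefficient of performance is COP_R = T_C/(T_H − T_C) = 242.15/53.00 = 4.5689.
W = Q_C/COP_R = 449/4.5689 = 98.3 kW.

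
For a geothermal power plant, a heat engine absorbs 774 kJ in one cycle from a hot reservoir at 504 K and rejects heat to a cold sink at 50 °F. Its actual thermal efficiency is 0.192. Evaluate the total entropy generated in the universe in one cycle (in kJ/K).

ΔS_univ ≈ 0.6730 kJ/K

T_C = 50 °F → (50 − 32) × 5/9 = 10.00 °C = 283.15 K.
W = η·Q_H = 0.192 × 774 = 148.6 kJ, so Q_C = Q_H − W = 625.4 kJ.
Entropy balance on the reservoirs: −Q_H/T_H = -1.536 kJ/K, +Q_C/T_C = 2.209 kJ/K.
ΔS_univ = −Q_H/T_H + Q_C/T_C = 0.6730 kJ/K (> 0, since η = 0.192 < η_Carnot = 0.438).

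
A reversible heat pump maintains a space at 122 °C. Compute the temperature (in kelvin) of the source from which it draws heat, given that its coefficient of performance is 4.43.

T_C ≈ 306.0 K

T_H = 122 °C → 122 + 273.15 = 395.15 K.
COP_HP = T_H/(T_H − T_C) ⇒ T_C = T_H·(COP_HP − 1)/COP_HP = 395.15 × (4.43 − 1)/4.43 = 306.0 K.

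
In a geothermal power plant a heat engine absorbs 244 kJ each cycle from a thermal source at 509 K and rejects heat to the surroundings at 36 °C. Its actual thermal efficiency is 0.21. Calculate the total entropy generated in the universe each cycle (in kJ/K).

ΔS_univ ≈ 0.144 kJ/K

T_C = 36 °C → 36 + 273.15 = 309.15 K.
W = η·Q_H = 0.21 × 244 = 51.24 kJ, so Q_C = Q_H − W = 192.8 kJ.
Reservoir entropy changes: ΔS_H = −Q_H/T_H = −244/509.00 = -0.4794 kJ/K and ΔS_C = +Q_C/T_C = 192.8/309.15 = 0.6235 kJ/K.
ΔS_univ = −Q_H/T_H + Q_C/T_C = 0.144 kJ/K (> 0, since η = 0.21 < η_Carnot = 0.393).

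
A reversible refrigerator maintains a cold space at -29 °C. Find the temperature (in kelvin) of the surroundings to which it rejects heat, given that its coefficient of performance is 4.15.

T_H ≈ 303 K

T_C = -29 °C → -29 + 273.15 = 244.15 K.
COP_R = T_C/(T_H − T_C) ⇒ T_H = T_C·(1 + 1/COP_R) = 244.15 × (1 + 1/4.15) = 303 K.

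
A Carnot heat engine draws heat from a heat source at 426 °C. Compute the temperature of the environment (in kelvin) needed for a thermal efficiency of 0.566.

T_C ≈ 303 K

T_H = 426 °C → 426 + 273.15 = 699.15 K.
From η = 1 − T_C/T_H, T_C = T_H·(1 − η) = 699.15 × (1 − 0.566) = 303 K.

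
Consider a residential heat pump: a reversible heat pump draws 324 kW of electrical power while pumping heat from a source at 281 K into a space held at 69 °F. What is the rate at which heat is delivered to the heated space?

T_H = 69 °F → (69 − 32) × 5/9 = 20.56 °C = 293.71 K.
The Carnot heat-pump COP is COP_HP = T_H/(T_H − T_C) = 293.71/12.71 = 23.1163.
Q_H = COP_HP · W = 23.1163 × 324 = 7490 kW.

Q̇_H ≈ 7490 kW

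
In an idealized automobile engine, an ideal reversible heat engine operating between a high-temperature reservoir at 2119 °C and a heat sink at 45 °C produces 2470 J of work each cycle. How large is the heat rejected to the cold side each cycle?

T_H = 2119 °C → 2119 + 273.15 = 2392.15 K.
T_C = 45 °C → 45 + 273.15 = 318.15 K.
The Carnot efficiency is η = 1 − T_C/T_H = 1 − 318.15/2392.15 = 0.8670.
Since Q_C/Q_H = T_C/T_H and Q_H = W/η, Q_C = W·T_C/(T_H − T_C) = 2470 × 318.15/2074.00 = 378.9 J.

Q_C ≈ 378.9 J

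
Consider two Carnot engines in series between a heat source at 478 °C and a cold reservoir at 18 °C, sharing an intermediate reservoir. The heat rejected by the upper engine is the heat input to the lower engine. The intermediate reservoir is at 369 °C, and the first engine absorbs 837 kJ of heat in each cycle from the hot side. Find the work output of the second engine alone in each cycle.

W₂ ≈ 391.1 kJ

T_H = 478 °C → 478 + 273.15 = 751.15 K.
T_C = 18 °C → 18 + 273.15 = 291.15 K.
T_m = 369 °C → 369 + 273.15 = 642.15 K.
Heat entering the second stage: Q_m = Q_H·(T_m/T_H) = 837 × 642.15/751.15 = 715.5 kJ.
Second-stage efficiency η₂ = 1 − T_C/T_m = 1 − 291.15/642.15 = 0.5466, so W₂ = η₂·Q_m = 391.1 kJ.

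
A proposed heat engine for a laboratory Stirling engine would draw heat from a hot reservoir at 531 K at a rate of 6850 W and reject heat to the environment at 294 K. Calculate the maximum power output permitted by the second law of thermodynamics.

The second-law ceiling is the Carnot efficiency, η_max = 1 − T_C/T_H = 1 − 294.00/531.00 = 0.4463.
W_max = η_max · Q_H = 0.4463 × 6850 = 3057 W.

Ẇ_max ≈ 3057 W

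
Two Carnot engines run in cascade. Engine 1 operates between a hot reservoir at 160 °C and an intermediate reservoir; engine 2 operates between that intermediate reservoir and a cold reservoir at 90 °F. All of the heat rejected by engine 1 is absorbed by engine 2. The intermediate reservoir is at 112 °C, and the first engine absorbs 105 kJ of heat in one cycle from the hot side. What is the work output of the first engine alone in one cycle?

W₁ ≈ 11.6 kJ

T_H = 160 °C → 160 + 273.15 = 433.15 K.
T_C = 90 °F → (90 − 32) × 5/9 = 32.22 °C = 305.37 K.
T_m = 112 °C → 112 + 273.15 = 385.15 K.
First-stage efficiency η₁ = 1 − T_m/T_H = 1 − 385.15/433.15 = 0.1108.
W₁ = η₁·Q_H = 0.1108 × 105 = 11.6 kJ.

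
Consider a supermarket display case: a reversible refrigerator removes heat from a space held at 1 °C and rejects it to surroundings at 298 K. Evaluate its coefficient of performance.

T_C = 1 °C → 1 + 273.15 = 274.15 K.
Carnot COP: COP_R = T_C/(T_H − T_C) = 274.15/(298.00 − 274.15) = 11.49.

COP_R ≈ 11.49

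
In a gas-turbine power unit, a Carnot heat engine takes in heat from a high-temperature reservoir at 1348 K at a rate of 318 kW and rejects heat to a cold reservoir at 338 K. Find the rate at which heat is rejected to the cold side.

For a reversible engine, η = 1 − T_C/T_H = 1 − 338.00/1348.00 = 0.7493.
For a reversible cycle Q_C/Q_H = T_C/T_H, so Q_C = 318 × 338.00/1348.00 = 79.74 kW.

Q̇_C ≈ 79.74 kW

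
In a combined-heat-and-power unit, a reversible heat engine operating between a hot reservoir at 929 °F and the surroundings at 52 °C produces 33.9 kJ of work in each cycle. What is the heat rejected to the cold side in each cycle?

Q_C ≈ 24.70 kJ

T_H = 929 °F → (929 − 32) × 5/9 = 498.33 °C = 771.48 K.
T_C = 52 °C → 52 + 273.15 = 325.15 K.
For a reversible engine, η = 1 − T_C/T_H = 1 − 325.15/771.48 = 0.5785.
Since Q_C/Q_H = T_C/T_H and Q_H = W/η, Q_C = W·T_C/(T_H − T_C) = 33.9 × 325.15/446.33 = 24.70 kJ.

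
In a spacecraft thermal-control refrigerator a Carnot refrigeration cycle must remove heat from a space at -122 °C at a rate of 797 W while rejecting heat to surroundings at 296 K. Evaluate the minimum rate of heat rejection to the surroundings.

T_C = -122 °C → -122 + 273.15 = 151.15 K.
For a reversible cycle Q_H/Q_C = T_H/T_C, so Q_H = Q_C·T_H/T_C = 797 × 296.00/151.15 = 1560 W.

Q̇_H ≈ 1560 W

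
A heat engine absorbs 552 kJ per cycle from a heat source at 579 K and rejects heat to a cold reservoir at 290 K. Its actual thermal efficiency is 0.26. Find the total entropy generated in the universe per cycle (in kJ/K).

W = η·Q_H = 0.26 × 552 = 143.5 kJ, so Q_C = Q_H − W = 408.5 kJ.
Reservoir entropy changes: ΔS_H = −Q_H/T_H = −552/579.00 = -0.9534 kJ/K and ΔS_C = +Q_C/T_C = 408.5/290.00 = 1.409 kJ/K.
ΔS_univ = −Q_H/T_H + Q_C/T_C = 0.4552 kJ/K (> 0, since η = 0.26 < η_Carnot = 0.499).

ΔS_univ ≈ 0.4552 kJ/K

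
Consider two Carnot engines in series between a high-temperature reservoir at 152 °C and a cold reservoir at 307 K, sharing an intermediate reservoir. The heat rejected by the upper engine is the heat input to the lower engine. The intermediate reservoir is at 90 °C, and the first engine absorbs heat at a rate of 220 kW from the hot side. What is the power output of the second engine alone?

Ẇ₂ ≈ 29.1 kW

T_H = 152 °C → 152 + 273.15 = 425.15 K.
T_m = 90 °C → 90 + 273.15 = 363.15 K.
Heat entering the second stage: Q_m = Q_H·(T_m/T_H) = 220 × 363.15/425.15 = 188 kW.
Second-stage efficiency η₂ = 1 − T_C/T_m = 1 − 307.00/363.15 = 0.1546, so W₂ = η₂·Q_m = 29.1 kW.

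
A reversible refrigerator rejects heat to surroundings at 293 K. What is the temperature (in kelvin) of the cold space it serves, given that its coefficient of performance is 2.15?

T_C ≈ 200 K

COP_R = T_C/(T_H − T_C) ⇒ T_C = T_H·COP_R/(1 + COP_R) = 293.00 × 2.15/(1 + 2.15) = 200 K.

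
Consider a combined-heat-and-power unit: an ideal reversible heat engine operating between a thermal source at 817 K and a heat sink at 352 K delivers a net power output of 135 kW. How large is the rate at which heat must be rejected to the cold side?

Q̇_C ≈ 102.2 kW

Since the cycle is reversible, η = 1 − T_C/T_H = 1 − 352.00/817.00 = 0.5692.
Since Q_C/Q_H = T_C/T_H and Q_H = W/η, Q_C = W·T_C/(T_H − T_C) = 135 × 352.00/465.00 = 102.2 kW.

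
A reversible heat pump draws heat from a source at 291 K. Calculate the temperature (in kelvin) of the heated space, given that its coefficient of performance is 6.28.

T_H ≈ 346 K

COP_HP = T_H/(T_H − T_C) ⇒ T_H = T_C·COP_HP/(COP_HP − 1) = 291.00 × 6.28/(6.28 − 1) = 346 K.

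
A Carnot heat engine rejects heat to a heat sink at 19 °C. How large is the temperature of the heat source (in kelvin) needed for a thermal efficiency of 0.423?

T_C = 19 °C → 19 + 273.15 = 292.15 K.
From η = 1 − T_C/T_H, solving for T_H gives T_H = T_C/(1 − η) = 292.15/(1 − 0.423) = 506.3 K.

T_H ≈ 506.3 K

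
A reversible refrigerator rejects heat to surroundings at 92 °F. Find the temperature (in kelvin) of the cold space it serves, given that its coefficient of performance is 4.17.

T_C ≈ 247 K

T_H = 92 °F → (92 − 32) × 5/9 = 33.33 °C = 306.48 K.
COP_R = T_C/(T_H − T_C) ⇒ T_C = T_H·COP_R/(1 + COP_R) = 306.48 × 4.17/(1 + 4.17) = 247 K.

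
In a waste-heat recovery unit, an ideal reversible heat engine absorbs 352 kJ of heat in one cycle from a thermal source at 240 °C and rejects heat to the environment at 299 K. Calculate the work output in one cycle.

T_H = 240 °C → 240 + 273.15 = 513.15 K.
Carnot efficiency: η = 1 − T_C/T_H = 1 − 299.00/513.15 = 0.4173.
W = η·Q_H = 0.4173 × 352 = 147 kJ.

W ≈ 147 kJ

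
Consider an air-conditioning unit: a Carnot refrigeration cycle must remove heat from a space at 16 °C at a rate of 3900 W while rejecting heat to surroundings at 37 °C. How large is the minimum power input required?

T_H = 37 °C → 37 + 273.15 = 310.15 K.
T_C = 16 °C → 16 + 273.15 = 289.15 K.
Carnot COP: COP_R = T_C/(T_H − T_C) = 289.15/21.00 = 13.7690.
W = Q_C/COP_R = 3900/13.7690 = 283 W.

Ẇ_in ≈ 283 W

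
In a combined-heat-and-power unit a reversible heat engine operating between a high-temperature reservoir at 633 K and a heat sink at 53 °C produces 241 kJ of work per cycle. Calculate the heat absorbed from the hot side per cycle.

T_C = 53 °C → 53 + 273.15 = 326.15 K.
Since the cycle is reversible, η = 1 − T_C/T_H = 1 − 326.15/633.00 = 0.4848.
Q_H = W/η = 241/0.4848 = 497.2 kJ.

Q_H ≈ 497.2 kJ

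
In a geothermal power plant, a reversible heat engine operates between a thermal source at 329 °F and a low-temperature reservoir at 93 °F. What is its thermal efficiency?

η ≈ 0.2992

T_H = 329 °F → (329 − 32) × 5/9 = 165.00 °C = 438.15 K.
T_C = 93 °F → (93 − 32) × 5/9 = 33.89 °C = 307.04 K.
Carnot efficiency: η = 1 − T_C/T_H = 1 − 307.04/438.15 = 0.2992.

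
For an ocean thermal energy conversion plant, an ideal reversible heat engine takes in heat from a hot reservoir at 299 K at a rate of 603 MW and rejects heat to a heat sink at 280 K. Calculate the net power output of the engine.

Since the cycle is reversible, η = 1 − T_C/T_H = 1 − 280.00/299.00 = 0.0635.
W = η·Q_H = 0.0635 × 603 = 38.3 MW.

Ẇ ≈ 38.3 MW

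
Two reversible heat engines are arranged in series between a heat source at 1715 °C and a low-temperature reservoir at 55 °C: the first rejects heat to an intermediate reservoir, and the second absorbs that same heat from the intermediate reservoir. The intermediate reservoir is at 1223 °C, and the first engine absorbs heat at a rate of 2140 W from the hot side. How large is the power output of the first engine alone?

Ẇ₁ ≈ 530 W

T_H = 1715 °C → 1715 + 273.15 = 1988.15 K.
T_C = 55 °C → 55 + 273.15 = 328.15 K.
T_m = 1223 °C → 1223 + 273.15 = 1496.15 K.
First-stage efficiency η₁ = 1 − T_m/T_H = 1 − 1496.15/1988.15 = 0.2475.
W₁ = η₁·Q_H = 0.2475 × 2140 = 530 W.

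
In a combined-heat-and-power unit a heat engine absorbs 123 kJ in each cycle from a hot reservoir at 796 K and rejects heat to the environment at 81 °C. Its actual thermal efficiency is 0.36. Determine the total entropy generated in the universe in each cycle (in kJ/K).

ΔS_univ ≈ 0.0678 kJ/K

T_C = 81 °C → 81 + 273.15 = 354.15 K.
W = η·Q_H = 0.36 × 123 = 44.28 kJ, so Q_C = Q_H − W = 78.72 kJ.
Reservoir entropy changes: ΔS_H = −Q_H/T_H = −123/796.00 = -0.1545 kJ/K and ΔS_C = +Q_C/T_C = 78.72/354.15 = 0.2223 kJ/K.
ΔS_univ = −Q_H/T_H + Q_C/T_C = 0.0678 kJ/K (> 0, since η = 0.36 < η_Carnot = 0.555).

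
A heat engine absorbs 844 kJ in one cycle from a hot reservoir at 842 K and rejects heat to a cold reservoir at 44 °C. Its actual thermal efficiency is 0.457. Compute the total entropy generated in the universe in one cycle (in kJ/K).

T_C = 44 °C → 44 + 273.15 = 317.15 K.
W = η·Q_H = 0.457 × 844 = 385.7 kJ, so Q_C = Q_H − W = 458.3 kJ.
Entropy balance on the reservoirs: −Q_H/T_H = -1.002 kJ/K, +Q_C/T_C = 1.445 kJ/K.
ΔS_univ = −Q_H/T_H + Q_C/T_C = 0.4427 kJ/K (> 0, since η = 0.457 < η_Carnot = 0.623).

ΔS_univ ≈ 0.4427 kJ/K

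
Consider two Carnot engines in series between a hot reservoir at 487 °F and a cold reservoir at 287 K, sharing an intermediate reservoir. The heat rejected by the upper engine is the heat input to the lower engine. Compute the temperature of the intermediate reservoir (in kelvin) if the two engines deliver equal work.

T_m ≈ 406.5 K

T_H = 487 °F → (487 − 32) × 5/9 = 252.78 °C = 525.93 K.
For reversible stages Q_m = Q_H·(T_m/T_H). Setting W₁ = Q_H(1 − T_m/T_H) equal to W₂ = Q_m(1 − T_C/T_m) = Q_H·(T_m − T_C)/T_H gives T_H − T_m = T_m − T_C, so T_m = (T_H + T_C)/2 = (525.93 + 287.00)/2 = 406.5 K.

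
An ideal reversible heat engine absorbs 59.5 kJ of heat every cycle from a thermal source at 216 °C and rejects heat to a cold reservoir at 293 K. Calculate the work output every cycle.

T_H = 216 °C → 216 + 273.15 = 489.15 K.
For a reversible engine, η = 1 − T_C/T_H = 1 − 293.00/489.15 = 0.4010.
W = η·Q_H = 0.4010 × 59.5 = 23.9 kJ.

W ≈ 23.9 kJ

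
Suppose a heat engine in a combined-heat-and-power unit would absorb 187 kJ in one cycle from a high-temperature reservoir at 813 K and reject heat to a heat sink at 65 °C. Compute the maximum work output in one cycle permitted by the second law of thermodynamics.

W_max ≈ 109 kJ

T_C = 65 °C → 65 + 273.15 = 338.15 K.
No engine can exceed the Carnot limit: η_max = 1 − T_C/T_H = 1 − 338.15/813.00 = 0.5841.
W_max = η_max · Q_H = 0.5841 × 187 = 109 kJ.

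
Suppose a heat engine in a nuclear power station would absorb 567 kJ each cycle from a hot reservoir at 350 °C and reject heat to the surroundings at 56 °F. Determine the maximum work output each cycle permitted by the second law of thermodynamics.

W_max ≈ 306.3 kJ

T_H = 350 °C → 350 + 273.15 = 623.15 K.
T_C = 56 °F → (56 − 32) × 5/9 = 13.33 °C = 286.48 K.
No engine can exceed the Carnot limit: η_max = 1 − T_C/T_H = 1 − 286.48/623.15 = 0.5403.
W_max = η_max · Q_H = 0.5403 × 567 = 306.3 kJ.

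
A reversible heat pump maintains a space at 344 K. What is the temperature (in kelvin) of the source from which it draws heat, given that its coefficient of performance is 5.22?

T_C ≈ 278.1 K

COP_HP = T_H/(T_H − T_C) ⇒ T_C = T_H·(COP_HP − 1)/COP_HP = 344.00 × (5.22 − 1)/5.22 = 278.1 K.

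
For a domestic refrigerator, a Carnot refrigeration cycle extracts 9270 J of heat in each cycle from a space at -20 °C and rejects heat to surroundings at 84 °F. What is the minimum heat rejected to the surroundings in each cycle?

Q_H ≈ 11060 J

T_H = 84 °F → (84 − 32) × 5/9 = 28.89 °C = 302.04 K.
T_C = -20 °C → -20 + 273.15 = 253.15 K.
For a reversible cycle Q_H/Q_C = T_H/T_C, so Q_H = Q_C·T_H/T_C = 9270 × 302.04/253.15 = 11060 J.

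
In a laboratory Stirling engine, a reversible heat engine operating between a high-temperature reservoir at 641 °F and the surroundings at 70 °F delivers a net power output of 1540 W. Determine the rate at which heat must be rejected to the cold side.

Q̇_C ≈ 1429 W

T_H = 641 °F → (641 − 32) × 5/9 = 338.33 °C = 611.48 K.
T_C = 70 °F → (70 − 32) × 5/9 = 21.11 °C = 294.26 K.
Carnot efficiency: η = 1 − T_C/T_H = 1 − 294.26/611.48 = 0.5188.
Since Q_C/Q_H = T_C/T_H and Q_H = W/η, Q_C = W·T_C/(T_H − T_C) = 1540 × 294.26/317.22 = 1429 W.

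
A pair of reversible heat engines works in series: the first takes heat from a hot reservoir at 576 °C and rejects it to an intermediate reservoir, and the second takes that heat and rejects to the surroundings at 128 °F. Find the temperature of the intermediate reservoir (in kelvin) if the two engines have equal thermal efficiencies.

T_H = 576 °C → 576 + 273.15 = 849.15 K.
T_C = 128 °F → (128 − 32) × 5/9 = 53.33 °C = 326.48 K.
Equal efficiencies require 1 − T_m/T_H = 1 − T_C/T_m, i.e. T_m/T_H = T_C/T_m, so T_m = √(T_H·T_C) = √(849.15 × 326.48) = 527 K.

T_m ≈ 527 K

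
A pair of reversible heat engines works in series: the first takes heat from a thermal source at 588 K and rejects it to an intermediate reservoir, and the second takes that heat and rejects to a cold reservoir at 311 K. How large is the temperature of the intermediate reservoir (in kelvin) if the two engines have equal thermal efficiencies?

T_m ≈ 428 K

Equal efficiencies require 1 − T_m/T_H = 1 − T_C/T_m, i.e. T_m/T_H = T_C/T_m, so T_m = √(T_H·T_C) = √(588.00 × 311.00) = 428 K.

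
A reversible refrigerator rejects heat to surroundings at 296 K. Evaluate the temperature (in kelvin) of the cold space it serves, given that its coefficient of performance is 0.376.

T_C ≈ 80.9 K

COP_R = T_C/(T_H − T_C) ⇒ T_C = T_H·COP_R/(1 + COP_R) = 296.00 × 0.376/(1 + 0.376) = 80.9 K.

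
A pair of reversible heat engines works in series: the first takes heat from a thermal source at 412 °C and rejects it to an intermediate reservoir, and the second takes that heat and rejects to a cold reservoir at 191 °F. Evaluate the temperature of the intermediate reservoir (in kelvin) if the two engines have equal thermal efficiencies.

T_m ≈ 498 K

T_H = 412 °C → 412 + 273.15 = 685.15 K.
T_C = 191 °F → (191 − 32) × 5/9 = 88.33 °C = 361.48 K.
Equal efficiencies require 1 − T_m/T_H = 1 − T_C/T_m, i.e. T_m/T_H = T_C/T_m, so T_m = √(T_H·T_C) = √(685.15 × 361.48) = 498 K.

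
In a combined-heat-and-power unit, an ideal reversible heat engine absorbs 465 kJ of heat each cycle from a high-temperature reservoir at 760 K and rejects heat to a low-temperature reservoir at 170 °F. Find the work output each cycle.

T_C = 170 °F → (170 − 32) × 5/9 = 76.67 °C = 349.82 K.
For a reversible engine, η = 1 − T_C/T_H = 1 − 349.82/760.00 = 0.5397.
W = η·Q_H = 0.5397 × 465 = 251 kJ.

W ≈ 251 kJ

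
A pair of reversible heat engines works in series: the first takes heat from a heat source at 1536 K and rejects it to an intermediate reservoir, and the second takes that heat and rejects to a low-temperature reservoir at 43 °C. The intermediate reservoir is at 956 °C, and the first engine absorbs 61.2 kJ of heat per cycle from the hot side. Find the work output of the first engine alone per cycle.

T_C = 43 °C → 43 + 273.15 = 316.15 K.
T_m = 956 °C → 956 + 273.15 = 1229.15 K.
First-stage efficiency η₁ = 1 − T_m/T_H = 1 − 1229.15/1536.00 = 0.1998.
W₁ = η₁·Q_H = 0.1998 × 61.2 = 12.2 kJ.

W₁ ≈ 12.2 kJ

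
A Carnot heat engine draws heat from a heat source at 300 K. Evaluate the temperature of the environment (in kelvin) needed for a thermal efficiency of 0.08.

From η = 1 − T_C/T_H, T_C = T_H·(1 − η) = 300.00 × (1 − 0.08) = 276.0 K.

T_C ≈ 276.0 K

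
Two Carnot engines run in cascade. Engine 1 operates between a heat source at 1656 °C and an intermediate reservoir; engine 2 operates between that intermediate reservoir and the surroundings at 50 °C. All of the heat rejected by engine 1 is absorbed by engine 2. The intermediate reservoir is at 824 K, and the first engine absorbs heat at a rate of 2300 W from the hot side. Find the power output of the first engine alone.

T_H = 1656 °C → 1656 + 273.15 = 1929.15 K.
T_C = 50 °C → 50 + 273.15 = 323.15 K.
First-stage efficiency η₁ = 1 − T_m/T_H = 1 − 824.00/1929.15 = 0.5729.
W₁ = η₁·Q_H = 0.5729 × 2300 = 1320 W.

Ẇ₁ ≈ 1320 W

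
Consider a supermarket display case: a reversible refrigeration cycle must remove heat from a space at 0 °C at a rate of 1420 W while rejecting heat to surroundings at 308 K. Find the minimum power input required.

Ẇ_in ≈ 181.2 W

T_C = 0 °C → 0 + 273.15 = 273.15 K.
The reversible coefficient of performance is COP_R = T_C/(T_H − T_C) = 273.15/34.85 = 7.8379.
W = Q_C/COP_R = 1420/7.8379 = 181.2 W.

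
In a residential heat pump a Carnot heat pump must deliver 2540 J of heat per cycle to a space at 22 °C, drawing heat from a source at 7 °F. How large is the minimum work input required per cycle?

T_H = 22 °C → 22 + 273.15 = 295.15 K.
T_C = 7 °F → (7 − 32) × 5/9 = -13.89 °C = 259.26 K.
For a reversible heat pump, COP_HP = T_H/(T_H − T_C) = 295.15/35.89 = 8.2240.
W = Q_H/COP_HP = 2540/8.2240 = 308.9 J.

W_in ≈ 308.9 J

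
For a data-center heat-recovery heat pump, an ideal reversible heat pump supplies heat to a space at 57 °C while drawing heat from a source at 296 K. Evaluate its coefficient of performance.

T_H = 57 °C → 57 + 273.15 = 330.15 K.
For a reversible heat pump, COP_HP = T_H/(T_H − T_C) = 330.15/(330.15 − 296.00) = 9.67.

COP_HP ≈ 9.67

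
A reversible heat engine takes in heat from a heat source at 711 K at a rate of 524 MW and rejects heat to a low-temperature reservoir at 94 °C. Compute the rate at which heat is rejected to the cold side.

T_C = 94 °C → 94 + 273.15 = 367.15 K.
Carnot efficiency: η = 1 − T_C/T_H = 1 − 367.15/711.00 = 0.4836.
For a reversible cycle Q_C/Q_H = T_C/T_H, so Q_C = 524 × 367.15/711.00 = 270.6 MW.

Q̇_C ≈ 270.6 MW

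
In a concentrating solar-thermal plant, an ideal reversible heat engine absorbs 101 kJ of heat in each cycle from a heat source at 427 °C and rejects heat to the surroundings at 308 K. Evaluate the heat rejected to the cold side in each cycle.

Q_C ≈ 44.4 kJ

T_H = 427 °C → 427 + 273.15 = 700.15 K.
The Carnot efficiency is η = 1 − T_C/T_H = 1 − 308.00/700.15 = 0.5601.
For a reversible cycle Q_C/Q_H = T_C/T_H, so Q_C = 101 × 308.00/700.15 = 44.4 kJ.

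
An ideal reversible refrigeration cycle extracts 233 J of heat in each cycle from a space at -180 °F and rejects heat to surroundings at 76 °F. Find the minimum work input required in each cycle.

W_in ≈ 213 J

T_H = 76 °F → (76 − 32) × 5/9 = 24.44 °C = 297.59 K.
T_C = -180 °F → (-180 − 32) × 5/9 = -117.78 °C = 155.37 K.
The reversible coefficient of performance is COP_R = T_C/(T_H − T_C) = 155.37/142.22 = 1.0925.
W = Q_C/COP_R = 233/1.0925 = 213 J.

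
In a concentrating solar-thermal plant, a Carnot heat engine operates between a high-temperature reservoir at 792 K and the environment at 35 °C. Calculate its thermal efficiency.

T_C = 35 °C → 35 + 273.15 = 308.15 K.
Since the cycle is reversible, η = 1 − T_C/T_H = 1 − 308.15/792.00 = 0.611.

η ≈ 0.611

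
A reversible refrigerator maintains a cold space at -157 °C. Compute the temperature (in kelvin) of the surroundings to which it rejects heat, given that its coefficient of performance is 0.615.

T_C = -157 °C → -157 + 273.15 = 116.15 K.
COP_R = T_C/(T_H − T_C) ⇒ T_H = T_C·(1 + 1/COP_R) = 116.15 × (1 + 1/0.615) = 305 K.

T_H ≈ 305 K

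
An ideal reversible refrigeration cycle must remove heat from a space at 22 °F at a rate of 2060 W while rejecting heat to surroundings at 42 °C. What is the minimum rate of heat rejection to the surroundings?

Q̇_H ≈ 2430 W

T_H = 42 °C → 42 + 273.15 = 315.15 K.
T_C = 22 °F → (22 − 32) × 5/9 = -5.56 °C = 267.59 K.
For a reversible cycle Q_H/Q_C = T_H/T_C, so Q_H = Q_C·T_H/T_C = 2060 × 315.15/267.59 = 2430 W.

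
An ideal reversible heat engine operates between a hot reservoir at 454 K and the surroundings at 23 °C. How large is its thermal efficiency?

η ≈ 0.348

T_C = 23 °C → 23 + 273.15 = 296.15 K.
Since the cycle is reversible, η = 1 − T_C/T_H = 1 − 296.15/454.00 = 0.348.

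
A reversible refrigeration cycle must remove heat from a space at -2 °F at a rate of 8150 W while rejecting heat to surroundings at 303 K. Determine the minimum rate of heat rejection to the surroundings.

Q̇_H ≈ 9710 W

T_C = -2 °F → (-2 − 32) × 5/9 = -18.89 °C = 254.26 K.
For a reversible cycle Q_H/Q_C = T_H/T_C, so Q_H = Q_C·T_H/T_C = 8150 × 303.00/254.26 = 9710 W.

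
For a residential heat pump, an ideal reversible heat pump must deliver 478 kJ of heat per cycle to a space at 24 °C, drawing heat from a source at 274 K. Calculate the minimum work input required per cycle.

W_in ≈ 37.2 kJ

T_H = 24 °C → 24 + 273.15 = 297.15 K.
Reversible heating COP: COP_HP = T_H/(T_H − T_C) = 297.15/23.15 = 12.8359.
W = Q_H/COP_HP = 478/12.8359 = 37.2 kJ.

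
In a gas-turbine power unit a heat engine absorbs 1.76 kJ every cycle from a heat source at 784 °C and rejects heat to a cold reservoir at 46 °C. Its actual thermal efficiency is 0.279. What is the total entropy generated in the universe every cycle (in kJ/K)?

ΔS_univ ≈ 0.00231 kJ/K

T_H = 784 °C → 784 + 273.15 = 1057.15 K.
T_C = 46 °C → 46 + 273.15 = 319.15 K.
W = η·Q_H = 0.279 × 1.76 = 0.4910 kJ, so Q_C = Q_H − W = 1.269 kJ.
Entropy balance on the reservoirs: −Q_H/T_H = -0.001665 kJ/K, +Q_C/T_C = 0.003976 kJ/K.
ΔS_univ = −Q_H/T_H + Q_C/T_C = 0.00231 kJ/K (> 0, since η = 0.279 < η_Carnot = 0.698).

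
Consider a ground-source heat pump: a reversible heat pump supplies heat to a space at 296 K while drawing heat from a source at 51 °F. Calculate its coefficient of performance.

T_C = 51 °F → (51 − 32) × 5/9 = 10.56 °C = 283.71 K.
For a reversible heat pump, COP_HP = T_H/(T_H − T_C) = 296.00/(296.00 − 283.71) = 24.1.

COP_HP ≈ 24.1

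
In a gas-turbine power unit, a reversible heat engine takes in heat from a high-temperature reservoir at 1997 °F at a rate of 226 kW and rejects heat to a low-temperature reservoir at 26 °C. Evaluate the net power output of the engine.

Ẇ ≈ 176.5 kW

T_H = 1997 °F → (1997 − 32) × 5/9 = 1091.67 °C = 1364.82 K.
T_C = 26 °C → 26 + 273.15 = 299.15 K.
Since the cycle is reversible, η = 1 − T_C/T_H = 1 − 299.15/1364.82 = 0.7808.
W = η·Q_H = 0.7808 × 226 = 176.5 kW.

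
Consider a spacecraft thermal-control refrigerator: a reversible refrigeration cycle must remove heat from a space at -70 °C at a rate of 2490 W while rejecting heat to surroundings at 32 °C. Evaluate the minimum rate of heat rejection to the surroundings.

T_H = 32 °C → 32 + 273.15 = 305.15 K.
T_C = -70 °C → -70 + 273.15 = 203.15 K.
For a reversible cycle Q_H/Q_C = T_H/T_C, so Q_H = Q_C·T_H/T_C = 2490 × 305.15/203.15 = 3740 W.

Q̇_H ≈ 3740 W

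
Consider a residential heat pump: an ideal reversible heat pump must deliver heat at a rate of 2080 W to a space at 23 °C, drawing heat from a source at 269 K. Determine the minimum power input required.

T_H = 23 °C → 23 + 273.15 = 296.15 K.
The Carnot heat-pump COP is COP_HP = T_H/(T_H − T_C) = 296.15/27.15 = 10.9079.
W = Q_H/COP_HP = 2080/10.9079 = 191 W.

Ẇ_in ≈ 191 W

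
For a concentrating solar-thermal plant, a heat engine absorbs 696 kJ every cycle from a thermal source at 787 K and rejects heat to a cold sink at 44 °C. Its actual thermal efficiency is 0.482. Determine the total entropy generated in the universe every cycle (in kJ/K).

T_C = 44 °C → 44 + 273.15 = 317.15 K.
W = η·Q_H = 0.482 × 696 = 335.5 kJ, so Q_C = Q_H − W = 360.5 kJ.
The hot reservoir loses entropy Q_H/T_H = 696/787.00 = 0.8844 kJ/K; the cold reservoir gains Q_C/T_C = 360.5/317.15 = 1.137 kJ/K.
ΔS_univ = −Q_H/T_H + Q_C/T_C = 0.2524 kJ/K (> 0, since η = 0.482 < η_Carnot = 0.597).

ΔS_univ ≈ 0.2524 kJ/K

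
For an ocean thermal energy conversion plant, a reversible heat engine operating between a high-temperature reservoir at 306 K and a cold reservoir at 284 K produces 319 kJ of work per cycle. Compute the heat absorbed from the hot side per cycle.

Q_H ≈ 4437 kJ

The Carnot efficiency is η = 1 − T_C/T_H = 1 − 284.00/306.00 = 0.0719.
Q_H = W/η = 319/0.0719 = 4437 kJ.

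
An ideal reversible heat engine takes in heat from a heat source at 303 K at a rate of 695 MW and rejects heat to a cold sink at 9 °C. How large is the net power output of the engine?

T_C = 9 °C → 9 + 273.15 = 282.15 K.
Carnot efficiency: η = 1 − T_C/T_H = 1 − 282.15/303.00 = 0.0688.
W = η·Q_H = 0.0688 × 695 = 47.82 MW.

Ẇ ≈ 47.82 MW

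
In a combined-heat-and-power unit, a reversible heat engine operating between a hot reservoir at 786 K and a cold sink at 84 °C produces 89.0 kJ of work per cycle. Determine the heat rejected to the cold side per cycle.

Q_C ≈ 74.1 kJ

T_C = 84 °C → 84 + 273.15 = 357.15 K.
For a reversible engine, η = 1 − T_C/T_H = 1 − 357.15/786.00 = 0.5456.
Since Q_C/Q_H = T_C/T_H and Q_H = W/η, Q_C = W·T_C/(T_H − T_C) = 89.0 × 357.15/428.85 = 74.1 kJ.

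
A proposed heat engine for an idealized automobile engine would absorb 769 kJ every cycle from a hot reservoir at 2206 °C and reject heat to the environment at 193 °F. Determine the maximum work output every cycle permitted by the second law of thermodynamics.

T_H = 2206 °C → 2206 + 273.15 = 2479.15 K.
T_C = 193 °F → (193 − 32) × 5/9 = 89.44 °C = 362.59 K.
The second-law ceiling is the Carnot efficiency, η_max = 1 − T_C/T_H = 1 − 362.59/2479.15 = 0.8537.
W_max = η_max · Q_H = 0.8537 × 769 = 656.5 kJ.

W_max ≈ 656.5 kJ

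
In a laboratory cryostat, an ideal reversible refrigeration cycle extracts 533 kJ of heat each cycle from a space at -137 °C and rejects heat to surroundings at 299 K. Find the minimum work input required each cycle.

T_C = -137 °C → -137 + 273.15 = 136.15 K.
Carnot COP: COP_R = T_C/(T_H − T_C) = 136.15/162.85 = 0.8360.
W = Q_C/COP_R = 533/0.8360 = 638 kJ.

W_in ≈ 638 kJ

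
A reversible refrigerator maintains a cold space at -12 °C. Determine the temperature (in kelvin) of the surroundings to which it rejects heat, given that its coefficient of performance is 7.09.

T_H ≈ 298 K

T_C = -12 °C → -12 + 273.15 = 261.15 K.
COP_R = T_C/(T_H − T_C) ⇒ T_H = T_C·(1 + 1/COP_R) = 261.15 × (1 + 1/7.09) = 298 K.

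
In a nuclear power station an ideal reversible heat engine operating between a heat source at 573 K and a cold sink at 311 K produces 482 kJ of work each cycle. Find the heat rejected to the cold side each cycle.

Q_C ≈ 572 kJ

η_rev = 1 − T_C/T_H = 1 − 311.00/573.00 = 0.4572.
Since Q_C/Q_H = T_C/T_H and Q_H = W/η, Q_C = W·T_C/(T_H − T_C) = 482 × 311.00/262.00 = 572 kJ.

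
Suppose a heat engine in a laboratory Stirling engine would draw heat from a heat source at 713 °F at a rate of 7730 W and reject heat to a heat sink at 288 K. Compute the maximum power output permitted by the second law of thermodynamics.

T_H = 713 °F → (713 − 32) × 5/9 = 378.33 °C = 651.48 K.
By the Carnot theorem, η_max = 1 − T_C/T_H = 1 − 288.00/651.48 = 0.5579.
W_max = η_max · Q_H = 0.5579 × 7730 = 4310 W.

Ẇ_max ≈ 4310 W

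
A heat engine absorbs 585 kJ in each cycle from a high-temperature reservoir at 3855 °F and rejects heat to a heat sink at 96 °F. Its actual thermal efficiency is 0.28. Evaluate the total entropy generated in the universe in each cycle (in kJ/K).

T_H = 3855 °F → (3855 − 32) × 5/9 = 2123.89 °C = 2397.04 K.
T_C = 96 °F → (96 − 32) × 5/9 = 35.56 °C = 308.71 K.
W = η·Q_H = 0.28 × 585 = 163.8 kJ, so Q_C = Q_H − W = 421.2 kJ.
The hot reservoir loses entropy Q_H/T_H = 585/2397.04 = 0.2441 kJ/K; the cold reservoir gains Q_C/T_C = 421.2/308.71 = 1.364 kJ/K.
ΔS_univ = −Q_H/T_H + Q_C/T_C = 1.120 kJ/K (> 0, since η = 0.28 < η_Carnot = 0.871).

ΔS_univ ≈ 1.120 kJ/K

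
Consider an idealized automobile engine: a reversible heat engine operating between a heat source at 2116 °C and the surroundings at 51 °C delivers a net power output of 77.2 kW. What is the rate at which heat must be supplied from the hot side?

T_H = 2116 °C → 2116 + 273.15 = 2389.15 K.
T_C = 51 °C → 51 + 273.15 = 324.15 K.
For a reversible engine, η = 1 − T_C/T_H = 1 − 324.15/2389.15 = 0.8643.
Q_H = W/η = 77.2/0.8643 = 89.32 kW.

Q̇_H ≈ 89.32 kW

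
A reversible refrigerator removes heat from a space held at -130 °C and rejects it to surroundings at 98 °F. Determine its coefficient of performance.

T_H = 98 °F → (98 − 32) × 5/9 = 36.67 °C = 309.82 K.
T_C = -130 °C → -130 + 273.15 = 143.15 K.
COP_R = T_C/(T_H − T_C) = 143.15/(309.82 − 143.15) = 0.859.

COP_R ≈ 0.859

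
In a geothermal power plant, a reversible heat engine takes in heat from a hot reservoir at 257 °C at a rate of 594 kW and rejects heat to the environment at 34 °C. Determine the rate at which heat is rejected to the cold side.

Q̇_C ≈ 344 kW

T_H = 257 °C → 257 + 273.15 = 530.15 K.
T_C = 34 °C → 34 + 273.15 = 307.15 K.
For a reversible engine, η = 1 − T_C/T_H = 1 − 307.15/530.15 = 0.4206.
For a reversible cycle Q_C/Q_H = T_C/T_H, so Q_C = 594 × 307.15/530.15 = 344 kW.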